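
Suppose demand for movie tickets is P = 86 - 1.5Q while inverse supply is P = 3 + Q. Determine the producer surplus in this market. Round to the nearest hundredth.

551.12

Set 86 - 1.5Q = 3 + Q, which gives 83 = 2.5Q, so Q* = 33.2 and P* = 86 - 1.5(33.2) = 36.2.
The supply curve's price intercept is 3, so PS = (1/2)(Q*)(P* - 3) = (1/2)(33.2)(33.2) = 551.12.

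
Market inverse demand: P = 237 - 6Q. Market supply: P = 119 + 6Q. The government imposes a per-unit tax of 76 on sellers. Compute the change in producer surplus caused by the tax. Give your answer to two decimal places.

-253.33

Without the tax, 237 - 6Q = 119 + 6Q so Q* = 9.8333 and P* = 178.
With the tax, sellers need 76 more per unit: 237 - 6Q = 119 + 6Q + 76, so Q_t = 3.5. Buyers pay P_b = 216; sellers receive P_s = P_b - 76 = 140.
PS falls from (1/2)(9.8333)(59) = 290.0833 to (1/2)(3.5)(21) = 36.75, a change of -253.3333.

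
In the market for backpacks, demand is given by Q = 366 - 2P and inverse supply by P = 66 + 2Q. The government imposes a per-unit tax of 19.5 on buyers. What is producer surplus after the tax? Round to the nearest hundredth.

Rewriting demand in inverse form: P = 183 - 0.5Q.
Pre-tax equilibrium: 183 - 0.5Q = 66 + 2Q gives Q* = 46.8, P* = 159.6.
With the tax, buyers' net willingness to pay falls by 19.5: (183 - 19.5) - 0.5Q = 66 + 2Q, so Q_t = 39. Buyers pay P_b = 163.5; sellers receive P_s = P_b - 19.5 = 144.
Producer surplus is the triangle above supply below P_s: (1/2)(39)(144 - 66) = 1521.

1521.00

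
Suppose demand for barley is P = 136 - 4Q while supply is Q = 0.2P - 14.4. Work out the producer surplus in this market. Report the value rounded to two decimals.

126.42

Rewriting supply in inverse form: P = 72 + 5Q.
Set 136 - 4Q = 72 + 5Q, which gives 64 = 9Q, so Q* = 7.1111 and P* = 136 - 4(7.1111) = 107.5556.
PS is the area between P* and the supply curve from 0 to Q*: (1/2)(7.1111)(35.5556) = 126.4198.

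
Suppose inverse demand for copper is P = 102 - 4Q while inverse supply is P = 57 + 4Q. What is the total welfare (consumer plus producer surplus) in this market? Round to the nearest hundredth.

126.56

Set 102 - 4Q = 57 + 4Q, which gives 45 = 8Q, so Q* = 5.625 and P* = 102 - 4(5.625) = 79.5.
CS = (1/2)(5.625)(22.5) = 63.2812 and PS = (1/2)(5.625)(22.5) = 63.2812, so total surplus = 126.5625.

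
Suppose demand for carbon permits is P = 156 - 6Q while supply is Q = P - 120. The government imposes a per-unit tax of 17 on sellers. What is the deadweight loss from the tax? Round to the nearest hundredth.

20.64

Rewriting supply in inverse form: P = 120 + Q.
Pre-tax equilibrium: 156 - 6Q = 120 + Q gives Q* = 5.1429, P* = 125.1429.
A tax on sellers shifts supply up by 17: 156 - 6Q = 120 + Q + 17, so Q_t = 2.7143. Buyers pay P_b = 139.7143; sellers receive P_s = P_b - 17 = 122.7143.
Deadweight loss is the triangle between the curves from Q_t to Q*: (1/2)(5.1429 - 2.7143)(17) = 20.6429.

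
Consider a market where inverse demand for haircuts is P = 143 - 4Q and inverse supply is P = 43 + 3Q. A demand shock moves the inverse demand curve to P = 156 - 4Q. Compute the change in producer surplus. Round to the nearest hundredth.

Initial equilibrium: Q_0 = 14.2857, P_0 = 85.8571; CS_0 = (1/2)(14.2857)(57.1429) = 408.1633, PS_0 = (1/2)(14.2857)(42.8571) = 306.1224.
New equilibrium: 156 - 4Q = 43 + 3Q gives Q_1 = 16.1429, P_1 = 91.4286; CS_1 = 521.1837, PS_1 = 390.8878.
Change in producer surplus = 390.8878 - 306.1224 = 84.7653.

84.77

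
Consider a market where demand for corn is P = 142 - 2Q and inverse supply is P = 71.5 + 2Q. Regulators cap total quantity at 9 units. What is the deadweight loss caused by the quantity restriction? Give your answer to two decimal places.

Without the quota, 142 - 2Q = 71.5 + 2Q gives Q* = 17.625.
At Q = 9 the demand price is 142 - 2(9) = 124 and the supply price is 71.5 + 2(9) = 89.5.
Deadweight loss is the triangle between the curves from 9 to 17.625: (1/2)(124 - 89.5)(17.625 - 9) = 148.7812.

148.78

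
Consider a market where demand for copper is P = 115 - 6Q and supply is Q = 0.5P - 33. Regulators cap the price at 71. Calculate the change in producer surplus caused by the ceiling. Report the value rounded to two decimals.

-31.27

Rewriting supply in inverse form: P = 66 + 2Q.
Free-market equilibrium: 115 - 6Q = 66 + 2Q gives Q* = 6.125, P* = 78.25.
At the ceiling price 71, quantity supplied is (71 - 66)/2 = 2.5; supply is the short side, so Q = 2.5 trades at P = 71.
PS goes from (1/2)(6.125)(12.25) = 37.5156 to 6.25 (computed as (71 - 66)(2.5) - (1/2)(2)(2.5)^2), a change of -31.2656.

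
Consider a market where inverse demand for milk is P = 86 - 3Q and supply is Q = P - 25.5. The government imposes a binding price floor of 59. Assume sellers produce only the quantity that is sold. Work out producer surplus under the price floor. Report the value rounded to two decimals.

Rewriting supply in inverse form: P = 25.5 + Q.
Free-market equilibrium: 86 - 3Q = 25.5 + Q gives Q* = 15.125, P* = 40.625.
At the floor price 59, quantity demanded is (86 - 59)/3 = 9; demand is the short side, so Q = 9 trades at P = 59.
The supply price at Q = 9 is 34.5. PS is the trapezoid between 59 and supply over [0, 9]: (1/2)[(59 - 25.5) + (59 - 34.5)](9) = 261.

261.00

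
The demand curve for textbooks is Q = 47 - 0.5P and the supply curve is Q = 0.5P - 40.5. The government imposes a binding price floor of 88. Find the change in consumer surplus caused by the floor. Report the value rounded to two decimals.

Rewriting demand in inverse form: P = 94 - 2Q.
Rewriting supply in inverse form: P = 81 + 2Q.
Without the control, 94 - 2Q = 81 + 2Q so Q* = 3.25 and P* = 87.5.
At the floor price 88, quantity demanded is (94 - 88)/2 = 3; demand is the short side, so Q = 3 trades at P = 88.
CS goes from (1/2)(3.25)(6.5) = 10.5625 to 9 (computed as (94 - 88)(3) - (1/2)(2)(3)^2), a change of -1.5625.

-1.56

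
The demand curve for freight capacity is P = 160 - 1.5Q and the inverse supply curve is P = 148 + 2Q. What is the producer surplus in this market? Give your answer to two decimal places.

11.76

Equilibrium: 160 - 1.5Q = 148 + 2Q, so Q* = 3.4286 and P* = 154.8571.
Producer surplus is the triangle above supply below P*: (1/2)(3.4286)(154.8571 - 148) = (1/2)(3.4286)(6.8571) = 11.7551.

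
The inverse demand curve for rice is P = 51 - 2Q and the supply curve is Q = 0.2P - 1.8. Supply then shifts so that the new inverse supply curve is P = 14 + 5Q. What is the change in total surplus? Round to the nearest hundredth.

Rewriting supply in inverse form: P = 9 + 5Q.
Initial equilibrium: Q_0 = 6, P_0 = 39; CS_0 = (1/2)(6)(12) = 36, PS_0 = (1/2)(6)(30) = 90.
New equilibrium: 51 - 2Q = 14 + 5Q gives Q_1 = 5.2857, P_1 = 40.4286; CS_1 = 27.9388, PS_1 = 69.8469.
Change in total surplus = (27.9388 + 69.8469) - (36 + 90) = -28.2143.

-28.21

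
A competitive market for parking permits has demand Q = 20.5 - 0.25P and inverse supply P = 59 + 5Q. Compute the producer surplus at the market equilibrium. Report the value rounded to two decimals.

16.33

Rewriting demand in inverse form: P = 82 - 4Q.
Set 82 - 4Q = 59 + 5Q, which gives 23 = 9Q, so Q* = 2.5556 and P* = 82 - 4(2.5556) = 71.7778.
Producer surplus is the triangle above supply below P*: (1/2)(2.5556)(71.7778 - 59) = (1/2)(2.5556)(12.7778) = 16.3272.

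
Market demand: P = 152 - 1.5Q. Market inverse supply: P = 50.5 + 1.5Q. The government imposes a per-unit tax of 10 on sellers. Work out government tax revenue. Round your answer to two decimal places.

Pre-tax equilibrium: 152 - 1.5Q = 50.5 + 1.5Q gives Q* = 33.8333, P* = 101.25.
With the tax, sellers need 10 more per unit: 152 - 1.5Q = 50.5 + 1.5Q + 10, so Q_t = 30.5. Buyers pay P_b = 106.25; sellers receive P_s = P_b - 10 = 96.25.
Revenue is the tax times quantity traded: 10 x 30.5 = 305.

305.00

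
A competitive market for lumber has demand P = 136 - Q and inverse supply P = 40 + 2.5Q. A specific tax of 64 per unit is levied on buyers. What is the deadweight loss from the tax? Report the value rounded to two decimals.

Without the tax, 136 - Q = 40 + 2.5Q so Q* = 27.4286 and P* = 108.5714.
A tax on buyers shifts demand down by 64: (136 - 64) - Q = 40 + 2.5Q, so Q_t = 9.1429. Buyers pay P_b = 126.8571; sellers receive P_s = P_b - 64 = 62.8571.
The welfare triangle lost has base Q* - Q_t = 18.2857 and height t = 64, so DWL = (1/2)(18.2857)(64) = 585.1429.

585.14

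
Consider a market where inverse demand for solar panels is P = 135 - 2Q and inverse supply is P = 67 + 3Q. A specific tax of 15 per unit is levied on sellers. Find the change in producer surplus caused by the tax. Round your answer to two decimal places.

Pre-tax equilibrium: 135 - 2Q = 67 + 3Q gives Q* = 13.6, P* = 107.8.
With the tax, sellers need 15 more per unit: 135 - 2Q = 67 + 3Q + 15, so Q_t = 10.6. Buyers pay P_b = 113.8; sellers receive P_s = P_b - 15 = 98.8.
PS falls from (1/2)(13.6)(40.8) = 277.44 to (1/2)(10.6)(31.8) = 168.54, a change of -108.9.

-108.90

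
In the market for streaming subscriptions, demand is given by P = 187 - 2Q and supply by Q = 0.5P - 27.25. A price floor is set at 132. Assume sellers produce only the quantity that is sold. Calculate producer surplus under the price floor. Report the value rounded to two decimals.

1375.00

Rewriting supply in inverse form: P = 54.5 + 2Q.
Free-market equilibrium: 187 - 2Q = 54.5 + 2Q gives Q* = 33.125, P* = 120.75.
At P = 132, buyers demand (187 - 132)/2 = 27.5 while sellers would supply more, so the quantity traded is 27.5 at price 132.
The supply price at Q = 27.5 is 109.5. PS is the trapezoid between 132 and supply over [0, 27.5]: (1/2)[(132 - 54.5) + (132 - 109.5)](27.5) = 1375.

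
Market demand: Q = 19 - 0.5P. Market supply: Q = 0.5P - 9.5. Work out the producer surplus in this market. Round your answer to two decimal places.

Rewriting demand in inverse form: P = 38 - 2Q.
Rewriting supply in inverse form: P = 19 + 2Q.
Equilibrium: 38 - 2Q = 19 + 2Q, so Q* = 4.75 and P* = 28.5.
PS is the area between P* and the supply curve from 0 to Q*: (1/2)(4.75)(9.5) = 22.5625.

22.56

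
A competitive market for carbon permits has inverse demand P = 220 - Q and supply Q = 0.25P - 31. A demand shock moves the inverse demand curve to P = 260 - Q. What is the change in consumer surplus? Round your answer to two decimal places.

Rewriting supply in inverse form: P = 124 + 4Q.
Initial equilibrium: Q_0 = 19.2, P_0 = 200.8; CS_0 = (1/2)(19.2)(19.2) = 184.32, PS_0 = (1/2)(19.2)(76.8) = 737.28.
New equilibrium: 260 - Q = 124 + 4Q gives Q_1 = 27.2, P_1 = 232.8; CS_1 = 369.92, PS_1 = 1479.68.
Change in consumer surplus = 369.92 - 184.32 = 185.6.

185.60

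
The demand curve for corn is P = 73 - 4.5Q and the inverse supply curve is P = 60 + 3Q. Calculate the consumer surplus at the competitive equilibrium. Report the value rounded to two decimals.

6.76

Equilibrium: 73 - 4.5Q = 60 + 3Q, so Q* = 1.7333 and P* = 65.2.
CS is the area between the demand curve and P* from 0 to Q*: (1/2)(1.7333)(7.8) = 6.76.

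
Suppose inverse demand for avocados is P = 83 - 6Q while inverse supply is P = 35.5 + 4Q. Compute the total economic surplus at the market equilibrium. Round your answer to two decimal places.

112.81

Set 83 - 6Q = 35.5 + 4Q, which gives 47.5 = 10Q, so Q* = 4.75 and P* = 83 - 6(4.75) = 54.5.
CS = (1/2)(4.75)(28.5) = 67.6875 and PS = (1/2)(4.75)(19) = 45.125, so total surplus = 112.8125.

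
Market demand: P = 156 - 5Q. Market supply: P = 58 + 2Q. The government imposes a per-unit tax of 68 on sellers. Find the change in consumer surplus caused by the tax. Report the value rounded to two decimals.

-444.08

Without the tax, 156 - 5Q = 58 + 2Q so Q* = 14 and P* = 86.
A tax on sellers shifts supply up by 68: 156 - 5Q = 58 + 2Q + 68, so Q_t = 4.2857. Buyers pay P_b = 134.5714; sellers receive P_s = P_b - 68 = 66.5714.
Consumers lose the trapezoid between P* and P_b out to Q_t plus the triangle from Q_t to Q*: change in CS = 45.9184 - 490 = -444.0816.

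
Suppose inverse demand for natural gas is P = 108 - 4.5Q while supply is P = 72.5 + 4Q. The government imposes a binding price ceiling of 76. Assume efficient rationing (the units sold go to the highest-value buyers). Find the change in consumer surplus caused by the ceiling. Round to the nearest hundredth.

-12.97

Free-market equilibrium: 108 - 4.5Q = 72.5 + 4Q gives Q* = 4.1765, P* = 89.2059.
At the ceiling price 76, quantity supplied is (76 - 72.5)/4 = 0.875; supply is the short side, so Q = 0.875 trades at P = 76.
CS goes from (1/2)(4.1765)(18.7941) = 39.2465 to 26.2773 (computed as (108 - 76)(0.875) - (1/2)(4.5)(0.875)^2), a change of -12.9692.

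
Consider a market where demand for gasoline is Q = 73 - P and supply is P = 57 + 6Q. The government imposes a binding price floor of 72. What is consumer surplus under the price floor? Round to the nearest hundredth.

Rewriting demand in inverse form: P = 73 - Q.
Without the control, 73 - Q = 57 + 6Q so Q* = 2.2857 and P* = 70.7143.
At the floor price 72, quantity demanded is (73 - 72)/1 = 1; demand is the short side, so Q = 1 trades at P = 72.
CS is the triangle under demand above 72: (1/2)(1)(73 - 72) = 0.5.

0.50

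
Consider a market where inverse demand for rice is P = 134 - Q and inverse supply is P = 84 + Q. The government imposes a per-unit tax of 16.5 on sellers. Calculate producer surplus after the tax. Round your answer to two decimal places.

Without the tax, 134 - Q = 84 + Q so Q* = 25 and P* = 109.
A tax on sellers shifts supply up by 16.5: 134 - Q = 84 + Q + 16.5, so Q_t = 16.75. Buyers pay P_b = 117.25; sellers receive P_s = P_b - 16.5 = 100.75.
PS = (1/2)(Q_t)(P_s - 84) = (1/2)(16.75)(16.75) = 140.2812.

140.28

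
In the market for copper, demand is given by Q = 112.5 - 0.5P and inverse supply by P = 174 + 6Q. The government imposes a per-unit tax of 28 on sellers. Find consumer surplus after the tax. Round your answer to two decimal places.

Rewriting demand in inverse form: P = 225 - 2Q.
Pre-tax equilibrium: 225 - 2Q = 174 + 6Q gives Q* = 6.375, P* = 212.25.
A tax on sellers shifts supply up by 28: 225 - 2Q = 174 + 6Q + 28, so Q_t = 2.875. Buyers pay P_b = 219.25; sellers receive P_s = P_b - 28 = 191.25.
Consumer surplus is the triangle under demand above P_b: (1/2)(2.875)(225 - 219.25) = 8.2656.

8.27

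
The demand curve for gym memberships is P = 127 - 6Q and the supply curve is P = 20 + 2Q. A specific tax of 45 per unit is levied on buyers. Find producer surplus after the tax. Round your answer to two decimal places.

Pre-tax equilibrium: 127 - 6Q = 20 + 2Q gives Q* = 13.375, P* = 46.75.
With the tax, buyers' net willingness to pay falls by 45: (127 - 45) - 6Q = 20 + 2Q, so Q_t = 7.75. Buyers pay P_b = 80.5; sellers receive P_s = P_b - 45 = 35.5.
PS = (1/2)(Q_t)(P_s - 20) = (1/2)(7.75)(15.5) = 60.0625.

60.06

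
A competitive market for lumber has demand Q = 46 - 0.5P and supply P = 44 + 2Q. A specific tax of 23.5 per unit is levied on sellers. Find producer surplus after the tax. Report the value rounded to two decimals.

37.52

Rewriting demand in inverse form: P = 92 - 2Q.
Without the tax, 92 - 2Q = 44 + 2Q so Q* = 12 and P* = 68.
A tax on sellers shifts supply up by 23.5: 92 - 2Q = 44 + 2Q + 23.5, so Q_t = 6.125. Buyers pay P_b = 79.75; sellers receive P_s = P_b - 23.5 = 56.25.
PS = (1/2)(Q_t)(P_s - 44) = (1/2)(6.125)(12.25) = 37.5156.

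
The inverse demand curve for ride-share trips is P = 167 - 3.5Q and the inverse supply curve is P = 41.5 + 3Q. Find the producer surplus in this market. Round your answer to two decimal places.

Setting demand equal to supply, 125.5 = 6.5Q, so Q* = 19.3077 and P* = 99.4231.
Producer surplus is the triangle above supply below P*: (1/2)(19.3077)(99.4231 - 41.5) = (1/2)(19.3077)(57.9231) = 559.1805.

559.18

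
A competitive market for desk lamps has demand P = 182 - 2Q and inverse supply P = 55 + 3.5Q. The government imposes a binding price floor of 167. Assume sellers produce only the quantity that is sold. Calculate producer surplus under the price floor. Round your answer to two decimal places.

Without the control, 182 - 2Q = 55 + 3.5Q so Q* = 23.0909 and P* = 135.8182.
At P = 167, buyers demand (182 - 167)/2 = 7.5 while sellers would supply more, so the quantity traded is 7.5 at price 167.
The supply price at Q = 7.5 is 81.25. PS is the trapezoid between 167 and supply over [0, 7.5]: (1/2)[(167 - 55) + (167 - 81.25)](7.5) = 741.5625.

741.56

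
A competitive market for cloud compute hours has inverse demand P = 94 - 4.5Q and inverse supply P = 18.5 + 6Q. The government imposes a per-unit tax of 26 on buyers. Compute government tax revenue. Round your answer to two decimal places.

122.57

Pre-tax equilibrium: 94 - 4.5Q = 18.5 + 6Q gives Q* = 7.1905, P* = 61.6429.
A tax on buyers shifts demand down by 26: (94 - 26) - 4.5Q = 18.5 + 6Q, so Q_t = 4.7143. Buyers pay P_b = 72.7857; sellers receive P_s = P_b - 26 = 46.7857.
Tax revenue = t x Q_t = 26 x 4.7143 = 122.5714.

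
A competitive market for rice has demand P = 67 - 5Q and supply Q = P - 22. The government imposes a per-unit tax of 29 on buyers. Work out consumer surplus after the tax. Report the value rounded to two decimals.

17.78

Rewriting supply in inverse form: P = 22 + Q.
Pre-tax equilibrium: 67 - 5Q = 22 + Q gives Q* = 7.5, P* = 29.5.
With the tax, buyers' net willingness to pay falls by 29: (67 - 29) - 5Q = 22 + Q, so Q_t = 2.6667. Buyers pay P_b = 53.6667; sellers receive P_s = P_b - 29 = 24.6667.
CS = (1/2)(Q_t)(67 - P_b) = (1/2)(2.6667)(13.3333) = 17.7778.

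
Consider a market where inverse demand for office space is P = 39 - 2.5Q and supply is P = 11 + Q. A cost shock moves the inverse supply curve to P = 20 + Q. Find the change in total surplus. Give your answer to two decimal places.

Initial equilibrium: Q_0 = 8, P_0 = 19; CS_0 = (1/2)(8)(20) = 80, PS_0 = (1/2)(8)(8) = 32.
New equilibrium: 39 - 2.5Q = 20 + Q gives Q_1 = 5.4286, P_1 = 25.4286; CS_1 = 36.8367, PS_1 = 14.7347.
Change in total surplus = (36.8367 + 14.7347) - (80 + 32) = -60.4286.

-60.43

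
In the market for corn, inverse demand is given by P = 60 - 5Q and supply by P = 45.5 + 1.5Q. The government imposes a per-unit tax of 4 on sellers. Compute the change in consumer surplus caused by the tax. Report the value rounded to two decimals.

-5.92

Without the tax, 60 - 5Q = 45.5 + 1.5Q so Q* = 2.2308 and P* = 48.8462.
With the tax, sellers need 4 more per unit: 60 - 5Q = 45.5 + 1.5Q + 4, so Q_t = 1.6154. Buyers pay P_b = 51.9231; sellers receive P_s = P_b - 4 = 47.9231.
Consumers lose the trapezoid between P* and P_b out to Q_t plus the triangle from Q_t to Q*: change in CS = 6.5237 - 12.4408 = -5.9172.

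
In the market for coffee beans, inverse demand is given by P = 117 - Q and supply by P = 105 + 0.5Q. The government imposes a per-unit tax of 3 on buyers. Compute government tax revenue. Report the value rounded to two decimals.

Without the tax, 117 - Q = 105 + 0.5Q so Q* = 8 and P* = 109.
With the tax, buyers' net willingness to pay falls by 3: (117 - 3) - Q = 105 + 0.5Q, so Q_t = 6. Buyers pay P_b = 111; sellers receive P_s = P_b - 3 = 108.
Revenue is the tax times quantity traded: 3 x 6 = 18.

18.00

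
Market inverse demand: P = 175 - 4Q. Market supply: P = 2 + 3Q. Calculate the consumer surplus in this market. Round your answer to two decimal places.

Set 175 - 4Q = 2 + 3Q, which gives 173 = 7Q, so Q* = 24.7143 and P* = 175 - 4(24.7143) = 76.1429.
Consumer surplus is the triangle under demand above P*: (1/2)(24.7143)(175 - 76.1429) = (1/2)(24.7143)(98.8571) = 1221.5918.

1221.59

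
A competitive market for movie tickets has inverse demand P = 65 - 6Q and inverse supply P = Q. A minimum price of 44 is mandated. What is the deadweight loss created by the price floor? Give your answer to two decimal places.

117.16

Free-market equilibrium: 65 - 6Q = Q gives Q* = 9.2857, P* = 9.2857.
At the floor price 44, quantity demanded is (65 - 44)/6 = 3.5; demand is the short side, so Q = 3.5 trades at P = 44.
The lost-trades triangle has base Q* - 3.5 = 5.7857 and height equal to the gap between the curves at Q = 3.5, which is 44 - 3.5 = 40.5. DWL = (1/2)(5.7857)(40.5) = 117.1607.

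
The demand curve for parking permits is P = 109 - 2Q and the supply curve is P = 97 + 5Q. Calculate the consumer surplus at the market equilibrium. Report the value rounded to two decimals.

Setting demand equal to supply, 12 = 7Q, so Q* = 1.7143 and P* = 105.5714.
CS is the area between the demand curve and P* from 0 to Q*: (1/2)(1.7143)(3.4286) = 2.9388.

2.94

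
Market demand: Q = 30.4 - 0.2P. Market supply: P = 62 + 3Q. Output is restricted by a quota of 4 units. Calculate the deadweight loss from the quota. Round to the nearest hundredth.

210.25

Rewriting demand in inverse form: P = 152 - 5Q.
Without the quota, 152 - 5Q = 62 + 3Q gives Q* = 11.25.
At Q = 4 the demand price is 152 - 5(4) = 132 and the supply price is 62 + 3(4) = 74.
DWL = (1/2)(gap between curves at 4) x (Q* - 4) = (1/2)(58)(7.25) = 210.25.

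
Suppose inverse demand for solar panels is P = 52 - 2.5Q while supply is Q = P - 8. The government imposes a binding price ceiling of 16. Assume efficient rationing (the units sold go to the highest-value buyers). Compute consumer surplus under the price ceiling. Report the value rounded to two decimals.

Rewriting supply in inverse form: P = 8 + Q.
Without the control, 52 - 2.5Q = 8 + Q so Q* = 12.5714 and P* = 20.5714.
At P = 16, sellers supply (16 - 8)/1 = 8 while buyers want more, so the quantity traded is 8 at price 16.
The demand price at Q = 8 is 32. CS is the trapezoid between demand and 16 over [0, 8]: (1/2)[(52 - 16) + (32 - 16)](8) = 208.

208.00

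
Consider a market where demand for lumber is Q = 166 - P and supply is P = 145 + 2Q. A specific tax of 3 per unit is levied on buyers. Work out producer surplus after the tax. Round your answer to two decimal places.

Rewriting demand in inverse form: P = 166 - Q.
Without the tax, 166 - Q = 145 + 2Q so Q* = 7 and P* = 159.
A tax on buyers shifts demand down by 3: (166 - 3) - Q = 145 + 2Q, so Q_t = 6. Buyers pay P_b = 160; sellers receive P_s = P_b - 3 = 157.
PS = (1/2)(Q_t)(P_s - 145) = (1/2)(6)(12) = 36.

36.00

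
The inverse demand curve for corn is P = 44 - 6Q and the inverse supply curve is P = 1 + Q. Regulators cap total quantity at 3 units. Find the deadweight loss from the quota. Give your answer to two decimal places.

Without the quota, 44 - 6Q = 1 + Q gives Q* = 6.1429.
At Q = 3 the demand price is 44 - 6(3) = 26 and the supply price is 1 + (3) = 4.
DWL = (1/2)(gap between curves at 3) x (Q* - 3) = (1/2)(22)(3.1429) = 34.5714.

34.57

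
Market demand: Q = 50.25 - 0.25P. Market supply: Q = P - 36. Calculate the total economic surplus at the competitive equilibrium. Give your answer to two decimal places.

Rewriting demand in inverse form: P = 201 - 4Q.
Rewriting supply in inverse form: P = 36 + Q.
Set 201 - 4Q = 36 + Q, which gives 165 = 5Q, so Q* = 33 and P* = 201 - 4(33) = 69.
Total surplus is the full triangle between the curves from 0 to Q*: (1/2)(33)(201 - 36) = 2722.5.

2722.50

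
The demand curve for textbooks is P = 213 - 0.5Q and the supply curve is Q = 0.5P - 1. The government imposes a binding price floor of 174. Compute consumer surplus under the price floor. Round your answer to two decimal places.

Rewriting supply in inverse form: P = 2 + 2Q.
Free-market equilibrium: 213 - 0.5Q = 2 + 2Q gives Q* = 84.4, P* = 170.8.
At P = 174, buyers demand (213 - 174)/0.5 = 78 while sellers would supply more, so the quantity traded is 78 at price 174.
CS is the triangle under demand above 174: (1/2)(78)(213 - 174) = 1521.

1521.00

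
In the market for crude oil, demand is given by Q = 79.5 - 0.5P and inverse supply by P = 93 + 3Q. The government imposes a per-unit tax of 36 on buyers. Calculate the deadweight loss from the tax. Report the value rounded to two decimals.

Rewriting demand in inverse form: P = 159 - 2Q.
Pre-tax equilibrium: 159 - 2Q = 93 + 3Q gives Q* = 13.2, P* = 132.6.
A tax on buyers shifts demand down by 36: (159 - 36) - 2Q = 93 + 3Q, so Q_t = 6. Buyers pay P_b = 147; sellers receive P_s = P_b - 36 = 111.
Deadweight loss is the triangle between the curves from Q_t to Q*: (1/2)(13.2 - 6)(36) = 129.6.

129.60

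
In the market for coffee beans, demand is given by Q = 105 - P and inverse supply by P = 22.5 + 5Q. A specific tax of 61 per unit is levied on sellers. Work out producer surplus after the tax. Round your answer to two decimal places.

32.10

Rewriting demand in inverse form: P = 105 - Q.
Pre-tax equilibrium: 105 - Q = 22.5 + 5Q gives Q* = 13.75, P* = 91.25.
With the tax, sellers need 61 more per unit: 105 - Q = 22.5 + 5Q + 61, so Q_t = 3.5833. Buyers pay P_b = 101.4167; sellers receive P_s = P_b - 61 = 40.4167.
PS = (1/2)(Q_t)(P_s - 22.5) = (1/2)(3.5833)(17.9167) = 32.1007.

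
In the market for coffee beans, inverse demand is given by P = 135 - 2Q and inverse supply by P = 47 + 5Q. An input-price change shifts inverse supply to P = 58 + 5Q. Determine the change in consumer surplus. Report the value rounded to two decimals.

-37.04

Initial equilibrium: Q_0 = 12.5714, P_0 = 109.8571; CS_0 = (1/2)(12.5714)(25.1429) = 158.0408, PS_0 = (1/2)(12.5714)(62.8571) = 395.102.
New equilibrium: 135 - 2Q = 58 + 5Q gives Q_1 = 11, P_1 = 113; CS_1 = 121, PS_1 = 302.5.
Change in consumer surplus = 121 - 158.0408 = -37.0408.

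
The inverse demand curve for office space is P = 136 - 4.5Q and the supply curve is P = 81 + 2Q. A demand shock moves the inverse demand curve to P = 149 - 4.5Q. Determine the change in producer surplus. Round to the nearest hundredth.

37.85

Initial equilibrium: Q_0 = 8.4615, P_0 = 97.9231; CS_0 = (1/2)(8.4615)(38.0769) = 161.0947, PS_0 = (1/2)(8.4615)(16.9231) = 71.5976.
New equilibrium: 149 - 4.5Q = 81 + 2Q gives Q_1 = 10.4615, P_1 = 101.9231; CS_1 = 246.2485, PS_1 = 109.4438.
Change in producer surplus = 109.4438 - 71.5976 = 37.8462.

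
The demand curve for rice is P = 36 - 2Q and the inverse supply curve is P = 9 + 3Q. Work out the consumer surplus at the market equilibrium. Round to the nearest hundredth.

29.16

Setting demand equal to supply, 27 = 5Q, so Q* = 5.4 and P* = 25.2.
Consumer surplus is the triangle under demand above P*: (1/2)(5.4)(36 - 25.2) = (1/2)(5.4)(10.8) = 29.16.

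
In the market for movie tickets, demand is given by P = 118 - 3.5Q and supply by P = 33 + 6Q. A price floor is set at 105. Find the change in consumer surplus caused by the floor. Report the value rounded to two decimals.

Without the control, 118 - 3.5Q = 33 + 6Q so Q* = 8.9474 and P* = 86.6842.
At the floor price 105, quantity demanded is (118 - 105)/3.5 = 3.7143; demand is the short side, so Q = 3.7143 trades at P = 105.
CS goes from (1/2)(8.9474)(31.3158) = 140.097 to 24.1429 (computed as (118 - 105)(3.7143) - (1/2)(3.5)(3.7143)^2), a change of -115.9541.

-115.95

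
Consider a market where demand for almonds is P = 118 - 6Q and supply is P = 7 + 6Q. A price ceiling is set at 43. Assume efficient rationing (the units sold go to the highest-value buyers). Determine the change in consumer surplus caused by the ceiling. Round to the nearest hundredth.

Without the control, 118 - 6Q = 7 + 6Q so Q* = 9.25 and P* = 62.5.
At P = 43, sellers supply (43 - 7)/6 = 6 while buyers want more, so the quantity traded is 6 at price 43.
CS goes from (1/2)(9.25)(55.5) = 256.6875 to 342 (computed as (118 - 43)(6) - (1/2)(6)(6)^2), a change of 85.3125.

85.31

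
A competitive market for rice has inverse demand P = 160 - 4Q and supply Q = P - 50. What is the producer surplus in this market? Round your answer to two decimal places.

Rewriting supply in inverse form: P = 50 + Q.
Set 160 - 4Q = 50 + Q, which gives 110 = 5Q, so Q* = 22 and P* = 160 - 4(22) = 72.
Producer surplus is the triangle above supply below P*: (1/2)(22)(72 - 50) = (1/2)(22)(22) = 242.

242.00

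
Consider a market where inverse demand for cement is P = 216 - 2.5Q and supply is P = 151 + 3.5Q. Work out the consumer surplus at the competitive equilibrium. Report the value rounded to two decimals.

146.70

Set 216 - 2.5Q = 151 + 3.5Q, which gives 65 = 6Q, so Q* = 10.8333 and P* = 216 - 2.5(10.8333) = 188.9167.
CS is the area between the demand curve and P* from 0 to Q*: (1/2)(10.8333)(27.0833) = 146.7014.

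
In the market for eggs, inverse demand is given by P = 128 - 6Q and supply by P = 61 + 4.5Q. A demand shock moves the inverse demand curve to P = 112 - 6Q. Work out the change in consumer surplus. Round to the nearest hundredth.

Initial equilibrium: Q_0 = 6.381, P_0 = 89.7143; CS_0 = (1/2)(6.381)(38.2857) = 122.1497, PS_0 = (1/2)(6.381)(28.7143) = 91.6122.
New equilibrium: 112 - 6Q = 61 + 4.5Q gives Q_1 = 4.8571, P_1 = 82.8571; CS_1 = 70.7755, PS_1 = 53.0816.
Change in consumer surplus = 70.7755 - 122.1497 = -51.3741.

-51.37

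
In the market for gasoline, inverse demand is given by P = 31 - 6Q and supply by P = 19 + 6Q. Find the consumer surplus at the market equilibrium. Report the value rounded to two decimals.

Equilibrium: 31 - 6Q = 19 + 6Q, so Q* = 1 and P* = 25.
The demand choke price is 31, so CS = (1/2)(Q*)(31 - P*) = (1/2)(1)(6) = 3.

3.00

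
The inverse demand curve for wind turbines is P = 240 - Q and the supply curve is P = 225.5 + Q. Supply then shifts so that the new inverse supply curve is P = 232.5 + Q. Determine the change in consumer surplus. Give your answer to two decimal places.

Initial equilibrium: Q_0 = 7.25, P_0 = 232.75; CS_0 = (1/2)(7.25)(7.25) = 26.2812, PS_0 = (1/2)(7.25)(7.25) = 26.2812.
New equilibrium: 240 - Q = 232.5 + Q gives Q_1 = 3.75, P_1 = 236.25; CS_1 = 7.0312, PS_1 = 7.0312.
Change in consumer surplus = 7.0312 - 26.2812 = -19.25.

-19.25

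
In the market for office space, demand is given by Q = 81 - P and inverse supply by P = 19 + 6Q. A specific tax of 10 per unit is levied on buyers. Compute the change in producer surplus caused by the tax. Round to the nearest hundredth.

-69.80

Rewriting demand in inverse form: P = 81 - Q.
Without the tax, 81 - Q = 19 + 6Q so Q* = 8.8571 and P* = 72.1429.
With the tax, buyers' net willingness to pay falls by 10: (81 - 10) - Q = 19 + 6Q, so Q_t = 7.4286. Buyers pay P_b = 73.5714; sellers receive P_s = P_b - 10 = 63.5714.
PS falls from (1/2)(8.8571)(53.1429) = 235.3469 to (1/2)(7.4286)(44.5714) = 165.551, a change of -69.7959.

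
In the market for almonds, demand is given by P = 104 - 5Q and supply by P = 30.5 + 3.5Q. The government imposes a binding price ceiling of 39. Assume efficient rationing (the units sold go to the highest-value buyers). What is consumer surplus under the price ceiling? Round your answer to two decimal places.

Free-market equilibrium: 104 - 5Q = 30.5 + 3.5Q gives Q* = 8.6471, P* = 60.7647.
At the ceiling price 39, quantity supplied is (39 - 30.5)/3.5 = 2.4286; supply is the short side, so Q = 2.4286 trades at P = 39.
The demand price at Q = 2.4286 is 91.8571. CS is the trapezoid between demand and 39 over [0, 2.4286]: (1/2)[(104 - 39) + (91.8571 - 39)](2.4286) = 143.1122.

143.11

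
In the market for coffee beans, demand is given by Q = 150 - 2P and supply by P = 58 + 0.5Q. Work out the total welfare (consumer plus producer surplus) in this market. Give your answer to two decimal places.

Rewriting demand in inverse form: P = 75 - 0.5Q.
Setting demand equal to supply, 17 = 1Q, so Q* = 17 and P* = 66.5.
Total surplus is the full triangle between the curves from 0 to Q*: (1/2)(17)(75 - 58) = 144.5.

144.50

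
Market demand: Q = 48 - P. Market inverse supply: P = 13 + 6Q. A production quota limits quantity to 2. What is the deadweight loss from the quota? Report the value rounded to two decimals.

31.50

Rewriting demand in inverse form: P = 48 - Q.
Unrestricted equilibrium: Q* = (48 - 13)/(1 + 6) = 5.
At Q = 2 the demand price is 48 - (2) = 46 and the supply price is 13 + 6(2) = 25.
Deadweight loss is the triangle between the curves from 2 to 5: (1/2)(46 - 25)(5 - 2) = 31.5.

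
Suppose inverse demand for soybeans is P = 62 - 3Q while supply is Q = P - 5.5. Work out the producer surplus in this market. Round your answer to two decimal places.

99.76

Rewriting supply in inverse form: P = 5.5 + Q.
Setting demand equal to supply, 56.5 = 4Q, so Q* = 14.125 and P* = 19.625.
PS is the area between P* and the supply curve from 0 to Q*: (1/2)(14.125)(14.125) = 99.7578.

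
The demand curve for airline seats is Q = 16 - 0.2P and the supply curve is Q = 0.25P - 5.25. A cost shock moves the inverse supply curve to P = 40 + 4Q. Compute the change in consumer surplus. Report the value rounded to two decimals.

-58.06

Rewriting demand in inverse form: P = 80 - 5Q.
Rewriting supply in inverse form: P = 21 + 4Q.
Initial equilibrium: Q_0 = 6.5556, P_0 = 47.2222; CS_0 = (1/2)(6.5556)(32.7778) = 107.4383, PS_0 = (1/2)(6.5556)(26.2222) = 85.9506.
New equilibrium: 80 - 5Q = 40 + 4Q gives Q_1 = 4.4444, P_1 = 57.7778; CS_1 = 49.3827, PS_1 = 39.5062.
Change in consumer surplus = 49.3827 - 107.4383 = -58.0556.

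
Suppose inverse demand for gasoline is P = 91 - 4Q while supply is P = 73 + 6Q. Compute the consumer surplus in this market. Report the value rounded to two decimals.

Equilibrium: 91 - 4Q = 73 + 6Q, so Q* = 1.8 and P* = 83.8.
Consumer surplus is the triangle under demand above P*: (1/2)(1.8)(91 - 83.8) = (1/2)(1.8)(7.2) = 6.48.

6.48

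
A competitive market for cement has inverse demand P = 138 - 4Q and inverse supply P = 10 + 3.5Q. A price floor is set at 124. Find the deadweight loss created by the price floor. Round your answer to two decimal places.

Free-market equilibrium: 138 - 4Q = 10 + 3.5Q gives Q* = 17.0667, P* = 69.7333.
At P = 124, buyers demand (138 - 124)/4 = 3.5 while sellers would supply more, so the quantity traded is 3.5 at price 124.
The lost-trades triangle has base Q* - 3.5 = 13.5667 and height equal to the gap between the curves at Q = 3.5, which is 124 - 22.25 = 101.75. DWL = (1/2)(13.5667)(101.75) = 690.2042.

690.20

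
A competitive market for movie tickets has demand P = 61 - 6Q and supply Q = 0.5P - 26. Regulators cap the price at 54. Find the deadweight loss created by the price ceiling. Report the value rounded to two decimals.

Rewriting supply in inverse form: P = 52 + 2Q.
Free-market equilibrium: 61 - 6Q = 52 + 2Q gives Q* = 1.125, P* = 54.25.
At P = 54, sellers supply (54 - 52)/2 = 1 while buyers want more, so the quantity traded is 1 at price 54.
At Q = 1 the demand price is 55 and the supply price is 54. Deadweight loss is the triangle between the curves from 1 to 1.125: (1/2)(55 - 54)(1.125 - 1) = 0.0625.

0.06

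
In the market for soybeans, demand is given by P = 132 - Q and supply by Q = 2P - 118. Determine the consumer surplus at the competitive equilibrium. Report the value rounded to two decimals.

1184.22

Rewriting supply in inverse form: P = 59 + 0.5Q.
Equilibrium: 132 - Q = 59 + 0.5Q, so Q* = 48.6667 and P* = 83.3333.
The demand choke price is 132, so CS = (1/2)(Q*)(132 - P*) = (1/2)(48.6667)(48.6667) = 1184.2222.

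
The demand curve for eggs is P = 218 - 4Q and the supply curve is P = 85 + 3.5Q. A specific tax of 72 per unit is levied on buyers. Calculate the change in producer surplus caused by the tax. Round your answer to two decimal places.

-434.56

Without the tax, 218 - 4Q = 85 + 3.5Q so Q* = 17.7333 and P* = 147.0667.
With the tax, buyers' net willingness to pay falls by 72: (218 - 72) - 4Q = 85 + 3.5Q, so Q_t = 8.1333. Buyers pay P_b = 185.4667; sellers receive P_s = P_b - 72 = 113.4667.
PS falls from (1/2)(17.7333)(62.0667) = 550.3244 to (1/2)(8.1333)(28.4667) = 115.7644, a change of -434.56.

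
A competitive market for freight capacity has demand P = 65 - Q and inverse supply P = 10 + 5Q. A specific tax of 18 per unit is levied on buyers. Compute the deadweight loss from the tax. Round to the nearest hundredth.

Without the tax, 65 - Q = 10 + 5Q so Q* = 9.1667 and P* = 55.8333.
With the tax, buyers' net willingness to pay falls by 18: (65 - 18) - Q = 10 + 5Q, so Q_t = 6.1667. Buyers pay P_b = 58.8333; sellers receive P_s = P_b - 18 = 40.8333.
The welfare triangle lost has base Q* - Q_t = 3 and height t = 18, so DWL = (1/2)(3)(18) = 27.

27.00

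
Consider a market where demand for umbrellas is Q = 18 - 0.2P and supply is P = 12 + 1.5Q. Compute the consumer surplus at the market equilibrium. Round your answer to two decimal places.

Rewriting demand in inverse form: P = 90 - 5Q.
Set 90 - 5Q = 12 + 1.5Q, which gives 78 = 6.5Q, so Q* = 12 and P* = 90 - 5(12) = 30.
Consumer surplus is the triangle under demand above P*: (1/2)(12)(90 - 30) = (1/2)(12)(60) = 360.

360.00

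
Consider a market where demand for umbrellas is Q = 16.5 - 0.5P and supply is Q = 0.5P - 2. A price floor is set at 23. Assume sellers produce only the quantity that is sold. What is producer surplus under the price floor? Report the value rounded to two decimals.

70.00

Rewriting demand in inverse form: P = 33 - 2Q.
Rewriting supply in inverse form: P = 4 + 2Q.
Free-market equilibrium: 33 - 2Q = 4 + 2Q gives Q* = 7.25, P* = 18.5.
At P = 23, buyers demand (33 - 23)/2 = 5 while sellers would supply more, so the quantity traded is 5 at price 23.
The supply price at Q = 5 is 14. PS is the trapezoid between 23 and supply over [0, 5]: (1/2)[(23 - 4) + (23 - 14)](5) = 70.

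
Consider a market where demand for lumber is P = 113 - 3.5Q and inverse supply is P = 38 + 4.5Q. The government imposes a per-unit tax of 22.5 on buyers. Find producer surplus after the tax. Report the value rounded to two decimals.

96.90

Pre-tax equilibrium: 113 - 3.5Q = 38 + 4.5Q gives Q* = 9.375, P* = 80.1875.
With the tax, buyers' net willingness to pay falls by 22.5: (113 - 22.5) - 3.5Q = 38 + 4.5Q, so Q_t = 6.5625. Buyers pay P_b = 90.0312; sellers receive P_s = P_b - 22.5 = 67.5312.
PS = (1/2)(Q_t)(P_s - 38) = (1/2)(6.5625)(29.5312) = 96.8994.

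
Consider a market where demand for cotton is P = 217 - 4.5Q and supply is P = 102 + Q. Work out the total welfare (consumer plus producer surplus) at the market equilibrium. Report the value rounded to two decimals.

Equilibrium: 217 - 4.5Q = 102 + Q, so Q* = 20.9091 and P* = 122.9091.
CS = (1/2)(20.9091)(94.0909) = 983.6777 and PS = (1/2)(20.9091)(20.9091) = 218.595, so total surplus = 1202.2727.

1202.27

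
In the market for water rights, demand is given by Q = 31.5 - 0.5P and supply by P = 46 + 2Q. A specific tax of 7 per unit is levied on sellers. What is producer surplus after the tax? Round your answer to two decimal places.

6.25

Rewriting demand in inverse form: P = 63 - 2Q.
Pre-tax equilibrium: 63 - 2Q = 46 + 2Q gives Q* = 4.25, P* = 54.5.
With the tax, sellers need 7 more per unit: 63 - 2Q = 46 + 2Q + 7, so Q_t = 2.5. Buyers pay P_b = 58; sellers receive P_s = P_b - 7 = 51.
Producer surplus is the triangle above supply below P_s: (1/2)(2.5)(51 - 46) = 6.25.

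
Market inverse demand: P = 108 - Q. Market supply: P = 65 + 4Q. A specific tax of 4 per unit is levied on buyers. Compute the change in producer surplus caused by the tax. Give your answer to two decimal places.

Without the tax, 108 - Q = 65 + 4Q so Q* = 8.6 and P* = 99.4.
A tax on buyers shifts demand down by 4: (108 - 4) - Q = 65 + 4Q, so Q_t = 7.8. Buyers pay P_b = 100.2; sellers receive P_s = P_b - 4 = 96.2.
PS falls from (1/2)(8.6)(34.4) = 147.92 to (1/2)(7.8)(31.2) = 121.68, a change of -26.24.

-26.24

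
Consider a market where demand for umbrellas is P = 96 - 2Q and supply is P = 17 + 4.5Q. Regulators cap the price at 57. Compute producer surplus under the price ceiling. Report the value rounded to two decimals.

Free-market equilibrium: 96 - 2Q = 17 + 4.5Q gives Q* = 12.1538, P* = 71.6923.
At the ceiling price 57, quantity supplied is (57 - 17)/4.5 = 8.8889; supply is the short side, so Q = 8.8889 trades at P = 57.
PS is the triangle above supply below 57: (1/2)(8.8889)(57 - 17) = 177.7778.

177.78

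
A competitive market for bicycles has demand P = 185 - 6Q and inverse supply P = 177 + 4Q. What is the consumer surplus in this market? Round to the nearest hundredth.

Setting demand equal to supply, 8 = 10Q, so Q* = 0.8 and P* = 180.2.
The demand choke price is 185, so CS = (1/2)(Q*)(185 - P*) = (1/2)(0.8)(4.8) = 1.92.

1.92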